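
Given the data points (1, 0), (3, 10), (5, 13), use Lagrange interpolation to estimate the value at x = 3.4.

Lagrange interpolation formula:
P(x) = Σ yᵢ × Lᵢ(x)
where Lᵢ(x) = Π_{j≠i} (x - xⱼ)/(xᵢ - xⱼ)

L_0(3.4) = (3.4 - 3)/(1 - 3) × (3.4 - 5)/(1 - 5) = -0.080000
L_1(3.4) = (3.4 - 1)/(3 - 1) × (3.4 - 5)/(3 - 5) = 0.960000
L_2(3.4) = (3.4 - 1)/(5 - 1) × (3.4 - 3)/(5 - 3) = 0.120000

P(3.4) = 0×L_0(3.4) + 10×L_1(3.4) + 13×L_2(3.4)
P(3.4) = 11.160000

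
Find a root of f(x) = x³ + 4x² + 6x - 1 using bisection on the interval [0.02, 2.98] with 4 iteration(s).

f(x) = x³ + 4x² + 6x - 1
Initial interval: [0.02, 2.98]

Iteration 1:
  c_1 = (0.020000 + 2.980000)/2 = 1.500000
  f(c_1) = f(1.500000) = 20.375000
  f(a) × f(c) < 0, new interval: [0.020000, 1.500000]
Iteration 2:
  c_2 = (0.020000 + 1.500000)/2 = 0.760000
  f(c_2) = f(0.760000) = 6.309376
  f(a) × f(c) < 0, new interval: [0.020000, 0.760000]
Iteration 3:
  c_3 = (0.020000 + 0.760000)/2 = 0.390000
  f(c_3) = f(0.390000) = 2.007719
  f(a) × f(c) < 0, new interval: [0.020000, 0.390000]
Iteration 4:
  c_4 = (0.020000 + 0.390000)/2 = 0.205000
  f(c_4) = f(0.205000) = 0.406715
  f(a) × f(c) < 0, new interval: [0.020000, 0.205000]

After 4 iteration(s), the approximation is c_4 = 0.205000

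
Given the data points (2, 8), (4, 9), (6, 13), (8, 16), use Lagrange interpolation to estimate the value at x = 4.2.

Lagrange interpolation formula:
P(x) = Σ yᵢ × Lᵢ(x)
where Lᵢ(x) = Π_{j≠i} (x - xⱼ)/(xᵢ - xⱼ)

L_0(4.2) = (4.2 - 4)/(2 - 4) × (4.2 - 6)/(2 - 6) × (4.2 - 8)/(2 - 8) = -0.028500
L_1(4.2) = (4.2 - 2)/(4 - 2) × (4.2 - 6)/(4 - 6) × (4.2 - 8)/(4 - 8) = 0.940500
L_2(4.2) = (4.2 - 2)/(6 - 2) × (4.2 - 4)/(6 - 4) × (4.2 - 8)/(6 - 8) = 0.104500
L_3(4.2) = (4.2 - 2)/(8 - 2) × (4.2 - 4)/(8 - 4) × (4.2 - 6)/(8 - 6) = -0.016500

P(4.2) = 8×L_0(4.2) + 9×L_1(4.2) + 13×L_2(4.2) + 16×L_3(4.2)
P(4.2) = 9.331000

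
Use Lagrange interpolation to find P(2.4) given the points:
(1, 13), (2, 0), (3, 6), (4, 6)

Lagrange interpolation formula:
P(x) = Σ yᵢ × Lᵢ(x)
where Lᵢ(x) = Π_{j≠i} (x - xⱼ)/(xᵢ - xⱼ)

L_0(2.4) = (2.4 - 2)/(1 - 2) × (2.4 - 3)/(1 - 3) × (2.4 - 4)/(1 - 4) = -0.064000
L_1(2.4) = (2.4 - 1)/(2 - 1) × (2.4 - 3)/(2 - 3) × (2.4 - 4)/(2 - 4) = 0.672000
L_2(2.4) = (2.4 - 1)/(3 - 1) × (2.4 - 2)/(3 - 2) × (2.4 - 4)/(3 - 4) = 0.448000
L_3(2.4) = (2.4 - 1)/(4 - 1) × (2.4 - 2)/(4 - 2) × (2.4 - 3)/(4 - 3) = -0.056000

P(2.4) = 13×L_0(2.4) + 0×L_1(2.4) + 6×L_2(2.4) + 6×L_3(2.4)
P(2.4) = 1.520000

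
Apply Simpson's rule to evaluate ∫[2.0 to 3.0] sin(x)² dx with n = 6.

f(x) = sin(x)²
a = 2.0, b = 3.0, n = 6
h = (b - a)/n = 0.166667

Simpson's rule: (h/3)[f(x₀) + 4f(x₁) + 2f(x₂) + ... + f(xₙ)]

x_0 = 2.0000, f(x_0) = 0.826822, coefficient = 1
x_1 = 2.1667, f(x_1) = 0.685022, coefficient = 4
x_2 = 2.3333, f(x_2) = 0.522853, coefficient = 2
x_3 = 2.5000, f(x_3) = 0.358169, coefficient = 4
x_4 = 2.6667, f(x_4) = 0.209098, coefficient = 2
x_5 = 2.8333, f(x_5) = 0.092052, coefficient = 4
x_6 = 3.0000, f(x_6) = 0.019915, coefficient = 1

I ≈ (0.166667/3) × 6.851609 = 0.380645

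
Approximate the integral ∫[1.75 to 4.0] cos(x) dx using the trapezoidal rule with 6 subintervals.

f(x) = cos(x)
a = 1.75, b = 4.0, n = 6
h = (b - a)/n = 0.375000

Trapezoidal rule: (h/2)[f(x₀) + 2f(x₁) + 2f(x₂) + ... + f(xₙ)]

x_0 = 1.7500, f(x_0) = -0.178246, coefficient = 1
x_1 = 2.1250, f(x_1) = -0.526266, coefficient = 2
x_2 = 2.5000, f(x_2) = -0.801144, coefficient = 2
x_3 = 2.8750, f(x_3) = -0.964674, coefficient = 2
x_4 = 3.2500, f(x_4) = -0.994130, coefficient = 2
x_5 = 3.6250, f(x_5) = -0.885416, coefficient = 2
x_6 = 4.0000, f(x_6) = -0.653644, coefficient = 1

I ≈ (0.375000/2) × -9.175150 = -1.720341
Exact value: -1.740788
Error: 0.020448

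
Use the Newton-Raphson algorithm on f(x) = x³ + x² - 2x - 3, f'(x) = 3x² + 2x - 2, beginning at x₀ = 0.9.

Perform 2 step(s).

f(x) = x³ + x² - 2x - 3
f'(x) = 3x² + 2x - 2
x₀ = 0.9

Newton-Raphson formula: x_{n+1} = x_n - f(x_n)/f'(x_n)

Iteration 1:
  f(0.900000) = -3.261000
  f'(0.900000) = 2.230000
  x_1 = 0.900000 - (-3.261000)/2.230000 = 2.362332
Iteration 2:
  f(2.362332) = 11.039205
  f'(2.362332) = 19.466499
  x_2 = 2.362332 - 11.039205/19.466499 = 1.795245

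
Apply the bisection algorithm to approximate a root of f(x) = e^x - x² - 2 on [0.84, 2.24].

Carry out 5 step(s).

f(x) = e^x - x² - 2
Initial interval: [0.84, 2.24]

Iteration 1:
  c_1 = (0.840000 + 2.240000)/2 = 1.540000
  f(c_1) = f(1.540000) = 0.292990
  f(a) × f(c) < 0, new interval: [0.840000, 1.540000]
Iteration 2:
  c_2 = (0.840000 + 1.540000)/2 = 1.190000
  f(c_2) = f(1.190000) = -0.129019
  f(a) × f(c) ≥ 0, new interval: [1.190000, 1.540000]
Iteration 3:
  c_3 = (1.190000 + 1.540000)/2 = 1.365000
  f(c_3) = f(1.365000) = 0.052498
  f(a) × f(c) < 0, new interval: [1.190000, 1.365000]
Iteration 4:
  c_4 = (1.190000 + 1.365000)/2 = 1.277500
  f(c_4) = f(1.277500) = -0.044347
  f(a) × f(c) ≥ 0, new interval: [1.277500, 1.365000]
Iteration 5:
  c_5 = (1.277500 + 1.365000)/2 = 1.321250
  f(c_5) = f(1.321250) = 0.002402
  f(a) × f(c) < 0, new interval: [1.277500, 1.321250]

After 5 iteration(s), the approximation is c_5 = 1.321250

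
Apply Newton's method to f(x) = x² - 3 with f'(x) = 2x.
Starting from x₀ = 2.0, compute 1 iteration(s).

f(x) = x² - 3
f'(x) = 2x
x₀ = 2.0

Newton-Raphson formula: x_{n+1} = x_n - f(x_n)/f'(x_n)

Iteration 1:
  f(2.000000) = 1.000000
  f'(2.000000) = 4.000000
  x_1 = 2.000000 - 1.000000/4.000000 = 1.750000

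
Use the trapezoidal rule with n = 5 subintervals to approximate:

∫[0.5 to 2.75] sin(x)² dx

f(x) = sin(x)²
a = 0.5, b = 2.75, n = 5
h = (b - a)/n = 0.450000

Trapezoidal rule: (h/2)[f(x₀) + 2f(x₁) + 2f(x₂) + ... + f(xₙ)]

x_0 = 0.5000, f(x_0) = 0.229849, coefficient = 1
x_1 = 0.9500, f(x_1) = 0.661645, coefficient = 2
x_2 = 1.4000, f(x_2) = 0.971111, coefficient = 2
x_3 = 1.8500, f(x_3) = 0.924050, coefficient = 2
x_4 = 2.3000, f(x_4) = 0.556076, coefficient = 2
x_5 = 2.7500, f(x_5) = 0.145665, coefficient = 1

I ≈ (0.450000/2) × 6.601278 = 1.485288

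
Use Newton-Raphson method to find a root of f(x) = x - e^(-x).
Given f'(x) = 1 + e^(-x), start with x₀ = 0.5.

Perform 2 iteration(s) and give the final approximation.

f(x) = x - e^(-x)
f'(x) = 1 + e^(-x)
x₀ = 0.5

Newton-Raphson formula: x_{n+1} = x_n - f(x_n)/f'(x_n)

Iteration 1:
  f(0.500000) = -0.106531
  f'(0.500000) = 1.606531
  x_1 = 0.500000 - (-0.106531)/1.606531 = 0.566311
Iteration 2:
  f(0.566311) = -0.001305
  f'(0.566311) = 1.567616
  x_2 = 0.566311 - (-0.001305)/1.567616 = 0.567143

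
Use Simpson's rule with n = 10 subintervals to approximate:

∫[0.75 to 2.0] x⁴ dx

f(x) = x⁴
a = 0.75, b = 2.0, n = 10
h = (b - a)/n = 0.125000

Simpson's rule: (h/3)[f(x₀) + 4f(x₁) + 2f(x₂) + ... + f(xₙ)]

x_0 = 0.7500, f(x_0) = 0.316406, coefficient = 1
x_1 = 0.8750, f(x_1) = 0.586182, coefficient = 4
x_2 = 1.0000, f(x_2) = 1.000000, coefficient = 2
x_3 = 1.1250, f(x_3) = 1.601807, coefficient = 4
x_4 = 1.2500, f(x_4) = 2.441406, coefficient = 2
x_5 = 1.3750, f(x_5) = 3.574463, coefficient = 4
x_6 = 1.5000, f(x_6) = 5.062500, coefficient = 2
x_7 = 1.6250, f(x_7) = 6.972900, coefficient = 4
x_8 = 1.7500, f(x_8) = 9.378906, coefficient = 2
x_9 = 1.8750, f(x_9) = 12.359619, coefficient = 4
x_10 = 2.0000, f(x_10) = 16.000000, coefficient = 1

I ≈ (0.125000/3) × 152.461914 = 6.352580
Exact value: 6.352539
Error: 0.000041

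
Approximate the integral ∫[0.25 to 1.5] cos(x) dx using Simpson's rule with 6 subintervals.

f(x) = cos(x)
a = 0.25, b = 1.5, n = 6
h = (b - a)/n = 0.208333

Simpson's rule: (h/3)[f(x₀) + 4f(x₁) + 2f(x₂) + ... + f(xₙ)]

x_0 = 0.2500, f(x_0) = 0.968912, coefficient = 1
x_1 = 0.4583, f(x_1) = 0.896791, coefficient = 4
x_2 = 0.6667, f(x_2) = 0.785887, coefficient = 2
x_3 = 0.8750, f(x_3) = 0.640997, coefficient = 4
x_4 = 1.0833, f(x_4) = 0.468386, coefficient = 2
x_5 = 1.2917, f(x_5) = 0.275519, coefficient = 4
x_6 = 1.5000, f(x_6) = 0.070737, coefficient = 1

I ≈ (0.208333/3) × 10.801424 = 0.750099
Exact value: 0.750091
Error: 0.000008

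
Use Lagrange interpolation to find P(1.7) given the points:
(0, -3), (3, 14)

Lagrange interpolation formula:
P(x) = Σ yᵢ × Lᵢ(x)
where Lᵢ(x) = Π_{j≠i} (x - xⱼ)/(xᵢ - xⱼ)

L_0(1.7) = (1.7 - 3)/(0 - 3) = 0.433333
L_1(1.7) = (1.7 - 0)/(3 - 0) = 0.566667

P(1.7) = (-3)×L_0(1.7) + 14×L_1(1.7)
P(1.7) = 6.633333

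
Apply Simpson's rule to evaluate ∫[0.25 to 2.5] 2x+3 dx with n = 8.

f(x) = 2x+3
a = 0.25, b = 2.5, n = 8
h = (b - a)/n = 0.281250

Simpson's rule: (h/3)[f(x₀) + 4f(x₁) + 2f(x₂) + ... + f(xₙ)]

x_0 = 0.2500, f(x_0) = 3.500000, coefficient = 1
x_1 = 0.5312, f(x_1) = 4.062500, coefficient = 4
x_2 = 0.8125, f(x_2) = 4.625000, coefficient = 2
x_3 = 1.0938, f(x_3) = 5.187500, coefficient = 4
x_4 = 1.3750, f(x_4) = 5.750000, coefficient = 2
x_5 = 1.6562, f(x_5) = 6.312500, coefficient = 4
x_6 = 1.9375, f(x_6) = 6.875000, coefficient = 2
x_7 = 2.2188, f(x_7) = 7.437500, coefficient = 4
x_8 = 2.5000, f(x_8) = 8.000000, coefficient = 1

I ≈ (0.281250/3) × 138.000000 = 12.937500
Exact value: 12.937500
Error: 0.000000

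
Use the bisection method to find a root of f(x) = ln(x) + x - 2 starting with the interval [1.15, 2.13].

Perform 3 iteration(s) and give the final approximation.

f(x) = ln(x) + x - 2
Initial interval: [1.15, 2.13]

Iteration 1:
  c_1 = (1.150000 + 2.130000)/2 = 1.640000
  f(c_1) = f(1.640000) = 0.134696
  f(a) × f(c) < 0, new interval: [1.150000, 1.640000]
Iteration 2:
  c_2 = (1.150000 + 1.640000)/2 = 1.395000
  f(c_2) = f(1.395000) = -0.272106
  f(a) × f(c) ≥ 0, new interval: [1.395000, 1.640000]
Iteration 3:
  c_3 = (1.395000 + 1.640000)/2 = 1.517500
  f(c_3) = f(1.517500) = -0.065436
  f(a) × f(c) ≥ 0, new interval: [1.517500, 1.640000]

After 3 iteration(s), the approximation is c_3 = 1.517500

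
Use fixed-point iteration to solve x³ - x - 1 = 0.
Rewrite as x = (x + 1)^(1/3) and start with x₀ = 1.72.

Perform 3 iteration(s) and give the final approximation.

Equation: x³ - x - 1 = 0
Fixed-point form: x = (x + 1)^(1/3)
x₀ = 1.72

x_1 = g(1.720000) = 1.395906
x_2 = g(1.395906) = 1.338104
x_3 = g(1.338104) = 1.327256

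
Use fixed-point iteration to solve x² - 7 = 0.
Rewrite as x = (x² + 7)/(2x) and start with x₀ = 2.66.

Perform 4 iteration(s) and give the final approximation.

Equation: x² - 7 = 0
Fixed-point form: x = (x² + 7)/(2x)
x₀ = 2.66

x_1 = g(2.660000) = 2.645789
x_2 = g(2.645789) = 2.645751
x_3 = g(2.645751) = 2.645751
x_4 = g(2.645751) = 2.645751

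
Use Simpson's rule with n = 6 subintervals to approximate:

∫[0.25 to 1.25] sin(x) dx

f(x) = sin(x)
a = 0.25, b = 1.25, n = 6
h = (b - a)/n = 0.166667

Simpson's rule: (h/3)[f(x₀) + 4f(x₁) + 2f(x₂) + ... + f(xₙ)]

x_0 = 0.2500, f(x_0) = 0.247404, coefficient = 1
x_1 = 0.4167, f(x_1) = 0.404715, coefficient = 4
x_2 = 0.5833, f(x_2) = 0.550809, coefficient = 2
x_3 = 0.7500, f(x_3) = 0.681639, coefficient = 4
x_4 = 0.9167, f(x_4) = 0.793578, coefficient = 2
x_5 = 1.0833, f(x_5) = 0.883524, coefficient = 4
x_6 = 1.2500, f(x_6) = 0.948985, coefficient = 1

I ≈ (0.166667/3) × 11.764672 = 0.653593
Exact value: 0.653590
Error: 0.000003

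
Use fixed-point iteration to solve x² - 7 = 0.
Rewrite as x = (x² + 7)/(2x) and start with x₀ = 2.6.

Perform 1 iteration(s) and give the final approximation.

Equation: x² - 7 = 0
Fixed-point form: x = (x² + 7)/(2x)
x₀ = 2.6

x_1 = g(2.600000) = 2.646154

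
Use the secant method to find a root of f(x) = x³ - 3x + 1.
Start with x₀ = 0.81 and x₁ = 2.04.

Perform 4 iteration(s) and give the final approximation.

f(x) = x³ - 3x + 1
x₀ = 0.81, x₁ = 2.04

Secant formula: x_{n+1} = x_n - f(x_n)(x_n - x_{n-1})/(f(x_n) - f(x_{n-1}))

Iteration 1:
  f(0.810000) = -0.898559
  f(2.040000) = 3.369664
  x_2 = 2.040000 - 3.369664×(2.040000 - 0.810000)/(3.369664 - (-0.898559))
       = 1.068943
Iteration 2:
  f(2.040000) = 3.369664
  f(1.068943) = -0.985413
  x_3 = 1.068943 - (-0.985413)×(1.068943 - 2.040000)/(-0.985413 - 3.369664)
       = 1.288662
Iteration 3:
  f(1.068943) = -0.985413
  f(1.288662) = -0.725970
  x_4 = 1.288662 - (-0.725970)×(1.288662 - 1.068943)/(-0.725970 - (-0.985413))
       = 1.903476
Iteration 4:
  f(1.288662) = -0.725970
  f(1.903476) = 2.186286
  x_5 = 1.903476 - 2.186286×(1.903476 - 1.288662)/(2.186286 - (-0.725970))
       = 1.441923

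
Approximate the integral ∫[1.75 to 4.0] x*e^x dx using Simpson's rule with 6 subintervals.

f(x) = x*e^x
a = 1.75, b = 4.0, n = 6
h = (b - a)/n = 0.375000

Simpson's rule: (h/3)[f(x₀) + 4f(x₁) + 2f(x₂) + ... + f(xₙ)]

x_0 = 1.7500, f(x_0) = 10.070555, coefficient = 1
x_1 = 2.1250, f(x_1) = 17.792407, coefficient = 4
x_2 = 2.5000, f(x_2) = 30.456235, coefficient = 2
x_3 = 2.8750, f(x_3) = 50.960594, coefficient = 4
x_4 = 3.2500, f(x_4) = 83.818605, coefficient = 2
x_5 = 3.6250, f(x_5) = 136.027121, coefficient = 4
x_6 = 4.0000, f(x_6) = 218.392600, coefficient = 1

I ≈ (0.375000/3) × 1276.133326 = 159.516666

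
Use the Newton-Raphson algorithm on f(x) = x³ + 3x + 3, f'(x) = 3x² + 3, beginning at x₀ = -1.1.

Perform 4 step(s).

f(x) = x³ + 3x + 3
f'(x) = 3x² + 3
x₀ = -1.1

Newton-Raphson formula: x_{n+1} = x_n - f(x_n)/f'(x_n)

Iteration 1:
  f(-1.100000) = -1.631000
  f'(-1.100000) = 6.630000
  x_1 = -1.100000 - (-1.631000)/6.630000 = -0.853997
Iteration 2:
  f(-0.853997) = -0.184820
  f'(-0.853997) = 5.187933
  x_2 = -0.853997 - (-0.184820)/5.187933 = -0.818372
Iteration 3:
  f(-0.818372) = -0.003206
  f'(-0.818372) = 5.009198
  x_3 = -0.818372 - (-0.003206)/5.009198 = -0.817732
Iteration 4:
  f(-0.817732) = -0.000001
  f'(-0.817732) = 5.006056
  x_4 = -0.817732 - (-0.000001)/5.006056 = -0.817732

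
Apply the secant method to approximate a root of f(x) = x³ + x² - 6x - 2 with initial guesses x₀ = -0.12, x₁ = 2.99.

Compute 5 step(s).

f(x) = x³ + x² - 6x - 2
x₀ = -0.12, x₁ = 2.99

Secant formula: x_{n+1} = x_n - f(x_n)(x_n - x_{n-1})/(f(x_n) - f(x_{n-1}))

Iteration 1:
  f(-0.120000) = -1.267328
  f(2.990000) = 15.730999
  x_2 = 2.990000 - 15.730999×(2.990000 - (-0.120000))/(15.730999 - (-1.267328))
       = 0.111869
Iteration 2:
  f(2.990000) = 15.730999
  f(0.111869) = -2.657301
  x_3 = 0.111869 - (-2.657301)×(0.111869 - 2.990000)/(-2.657301 - 15.730999)
       = 0.527789
Iteration 3:
  f(0.111869) = -2.657301
  f(0.527789) = -4.741152
  x_4 = 0.527789 - (-4.741152)×(0.527789 - 0.111869)/(-4.741152 - (-2.657301))
       = -0.418507
Iteration 4:
  f(0.527789) = -4.741152
  f(-0.418507) = 0.612887
  x_5 = -0.418507 - 0.612887×(-0.418507 - 0.527789)/(0.612887 - (-4.741152))
       = -0.310182
Iteration 5:
  f(-0.418507) = 0.612887
  f(-0.310182) = -0.072536
  x_6 = -0.310182 - (-0.072536)×(-0.310182 - (-0.418507))/(-0.072536 - 0.612887)
       = -0.321646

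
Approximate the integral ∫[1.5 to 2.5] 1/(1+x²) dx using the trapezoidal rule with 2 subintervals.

f(x) = 1/(1+x²)
a = 1.5, b = 2.5, n = 2
h = (b - a)/n = 0.500000

Trapezoidal rule: (h/2)[f(x₀) + 2f(x₁) + 2f(x₂) + ... + f(xₙ)]

x_0 = 1.5000, f(x_0) = 0.307692, coefficient = 1
x_1 = 2.0000, f(x_1) = 0.200000, coefficient = 2
x_2 = 2.5000, f(x_2) = 0.137931, coefficient = 1

I ≈ (0.500000/2) × 0.845623 = 0.211406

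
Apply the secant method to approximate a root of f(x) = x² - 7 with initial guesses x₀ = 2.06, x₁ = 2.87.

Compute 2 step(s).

f(x) = x² - 7
x₀ = 2.06, x₁ = 2.87

Secant formula: x_{n+1} = x_n - f(x_n)(x_n - x_{n-1})/(f(x_n) - f(x_{n-1}))

Iteration 1:
  f(2.060000) = -2.756400
  f(2.870000) = 1.236900
  x_2 = 2.870000 - 1.236900×(2.870000 - 2.060000)/(1.236900 - (-2.756400))
       = 2.619108
Iteration 2:
  f(2.870000) = 1.236900
  f(2.619108) = -0.140276
  x_3 = 2.619108 - (-0.140276)×(2.619108 - 2.870000)/(-0.140276 - 1.236900)
       = 2.644663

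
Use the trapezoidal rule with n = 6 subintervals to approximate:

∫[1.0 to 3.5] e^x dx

f(x) = e^x
a = 1.0, b = 3.5, n = 6
h = (b - a)/n = 0.416667

Trapezoidal rule: (h/2)[f(x₀) + 2f(x₁) + 2f(x₂) + ... + f(xₙ)]

x_0 = 1.0000, f(x_0) = 2.718282, coefficient = 1
x_1 = 1.4167, f(x_1) = 4.123353, coefficient = 2
x_2 = 1.8333, f(x_2) = 6.254701, coefficient = 2
x_3 = 2.2500, f(x_3) = 9.487736, coefficient = 2
x_4 = 2.6667, f(x_4) = 14.391916, coefficient = 2
x_5 = 3.0833, f(x_5) = 21.831051, coefficient = 2
x_6 = 3.5000, f(x_6) = 33.115452, coefficient = 1

I ≈ (0.416667/2) × 148.011248 = 30.835677
Exact value: 30.397170
Error: 0.438507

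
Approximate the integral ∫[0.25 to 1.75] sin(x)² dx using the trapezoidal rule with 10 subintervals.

f(x) = sin(x)²
a = 0.25, b = 1.75, n = 10
h = (b - a)/n = 0.150000

Trapezoidal rule: (h/2)[f(x₀) + 2f(x₁) + 2f(x₂) + ... + f(xₙ)]

x_0 = 0.2500, f(x_0) = 0.061209, coefficient = 1
x_1 = 0.4000, f(x_1) = 0.151647, coefficient = 2
x_2 = 0.5500, f(x_2) = 0.273202, coefficient = 2
x_3 = 0.7000, f(x_3) = 0.415016, coefficient = 2
x_4 = 0.8500, f(x_4) = 0.564422, coefficient = 2
x_5 = 1.0000, f(x_5) = 0.708073, coefficient = 2
x_6 = 1.1500, f(x_6) = 0.833138, coefficient = 2
x_7 = 1.3000, f(x_7) = 0.928444, coefficient = 2
x_8 = 1.4500, f(x_8) = 0.985479, coefficient = 2
x_9 = 1.6000, f(x_9) = 0.999147, coefficient = 2
x_10 = 1.7500, f(x_10) = 0.968228, coefficient = 1

I ≈ (0.150000/2) × 12.746576 = 0.955993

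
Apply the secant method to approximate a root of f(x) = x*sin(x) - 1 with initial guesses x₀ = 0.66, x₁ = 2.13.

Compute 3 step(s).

f(x) = x*sin(x) - 1
x₀ = 0.66, x₁ = 2.13

Secant formula: x_{n+1} = x_n - f(x_n)(x_n - x_{n-1})/(f(x_n) - f(x_{n-1}))

Iteration 1:
  f(0.660000) = -0.595343
  f(2.130000) = 0.805554
  x_2 = 2.130000 - 0.805554×(2.130000 - 0.660000)/(0.805554 - (-0.595343))
       = 1.284710
Iteration 2:
  f(2.130000) = 0.805554
  f(1.284710) = 0.232494
  x_3 = 1.284710 - 0.232494×(1.284710 - 2.130000)/(0.232494 - 0.805554)
       = 0.941771
Iteration 3:
  f(1.284710) = 0.232494
  f(0.941771) = -0.238483
  x_4 = 0.941771 - (-0.238483)×(0.941771 - 1.284710)/(-0.238483 - 0.232494)
       = 1.115421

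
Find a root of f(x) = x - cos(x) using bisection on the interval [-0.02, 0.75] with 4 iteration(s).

f(x) = x - cos(x)
Initial interval: [-0.02, 0.75]

Iteration 1:
  c_1 = (-0.020000 + 0.750000)/2 = 0.365000
  f(c_1) = f(0.365000) = -0.569124
  f(a) × f(c) ≥ 0, new interval: [0.365000, 0.750000]
Iteration 2:
  c_2 = (0.365000 + 0.750000)/2 = 0.557500
  f(c_2) = f(0.557500) = -0.291080
  f(a) × f(c) ≥ 0, new interval: [0.557500, 0.750000]
Iteration 3:
  c_3 = (0.557500 + 0.750000)/2 = 0.653750
  f(c_3) = f(0.653750) = -0.140059
  f(a) × f(c) ≥ 0, new interval: [0.653750, 0.750000]
Iteration 4:
  c_4 = (0.653750 + 0.750000)/2 = 0.701875
  f(c_4) = f(0.701875) = -0.061758
  f(a) × f(c) ≥ 0, new interval: [0.701875, 0.750000]

After 4 iteration(s), the approximation is c_4 = 0.701875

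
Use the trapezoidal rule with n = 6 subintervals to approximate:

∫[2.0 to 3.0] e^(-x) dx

f(x) = e^(-x)
a = 2.0, b = 3.0, n = 6
h = (b - a)/n = 0.166667

Trapezoidal rule: (h/2)[f(x₀) + 2f(x₁) + 2f(x₂) + ... + f(xₙ)]

x_0 = 2.0000, f(x_0) = 0.135335, coefficient = 1
x_1 = 2.1667, f(x_1) = 0.114559, coefficient = 2
x_2 = 2.3333, f(x_2) = 0.096972, coefficient = 2
x_3 = 2.5000, f(x_3) = 0.082085, coefficient = 2
x_4 = 2.6667, f(x_4) = 0.069483, coefficient = 2
x_5 = 2.8333, f(x_5) = 0.058816, coefficient = 2
x_6 = 3.0000, f(x_6) = 0.049787, coefficient = 1

I ≈ (0.166667/2) × 1.028954 = 0.085746
Exact value: 0.085548
Error: 0.000198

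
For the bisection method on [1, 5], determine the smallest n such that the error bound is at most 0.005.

We need (b-a)/2^n ≤ 0.005
(5 - 1)/2^n ≤ 0.005
4/2^n ≤ 0.005
2^n ≥ 800
n ≥ log₂(800) = 9.64
n ≥ 10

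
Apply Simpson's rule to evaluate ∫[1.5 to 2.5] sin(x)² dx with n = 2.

f(x) = sin(x)²
a = 1.5, b = 2.5, n = 2
h = (b - a)/n = 0.500000

Simpson's rule: (h/3)[f(x₀) + 4f(x₁) + 2f(x₂) + ... + f(xₙ)]

x_0 = 1.5000, f(x_0) = 0.994996, coefficient = 1
x_1 = 2.0000, f(x_1) = 0.826822, coefficient = 4
x_2 = 2.5000, f(x_2) = 0.358169, coefficient = 1

I ≈ (0.500000/3) × 4.660452 = 0.776742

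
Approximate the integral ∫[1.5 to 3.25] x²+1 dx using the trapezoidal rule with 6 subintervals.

f(x) = x²+1
a = 1.5, b = 3.25, n = 6
h = (b - a)/n = 0.291667

Trapezoidal rule: (h/2)[f(x₀) + 2f(x₁) + 2f(x₂) + ... + f(xₙ)]

x_0 = 1.5000, f(x_0) = 3.250000, coefficient = 1
x_1 = 1.7917, f(x_1) = 4.210069, coefficient = 2
x_2 = 2.0833, f(x_2) = 5.340278, coefficient = 2
x_3 = 2.3750, f(x_3) = 6.640625, coefficient = 2
x_4 = 2.6667, f(x_4) = 8.111111, coefficient = 2
x_5 = 2.9583, f(x_5) = 9.751736, coefficient = 2
x_6 = 3.2500, f(x_6) = 11.562500, coefficient = 1

I ≈ (0.291667/2) × 82.920139 = 12.092520
Exact value: 12.067708
Error: 0.024812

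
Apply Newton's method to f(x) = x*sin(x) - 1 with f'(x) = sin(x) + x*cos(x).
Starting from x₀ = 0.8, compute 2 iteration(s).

f(x) = x*sin(x) - 1
f'(x) = sin(x) + x*cos(x)
x₀ = 0.8

Newton-Raphson formula: x_{n+1} = x_n - f(x_n)/f'(x_n)

Iteration 1:
  f(0.800000) = -0.426115
  f'(0.800000) = 1.274721
  x_1 = 0.800000 - (-0.426115)/1.274721 = 1.134281
Iteration 2:
  f(1.134281) = 0.027920
  f'(1.134281) = 1.385786
  x_2 = 1.134281 - 0.027920/1.385786 = 1.114134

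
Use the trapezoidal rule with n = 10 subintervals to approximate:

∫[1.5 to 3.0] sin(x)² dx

f(x) = sin(x)²
a = 1.5, b = 3.0, n = 10
h = (b - a)/n = 0.150000

Trapezoidal rule: (h/2)[f(x₀) + 2f(x₁) + 2f(x₂) + ... + f(xₙ)]

x_0 = 1.5000, f(x_0) = 0.994996, coefficient = 1
x_1 = 1.6500, f(x_1) = 0.993740, coefficient = 2
x_2 = 1.8000, f(x_2) = 0.948379, coefficient = 2
x_3 = 1.9500, f(x_3) = 0.862966, coefficient = 2
x_4 = 2.1000, f(x_4) = 0.745130, coefficient = 2
x_5 = 2.2500, f(x_5) = 0.605398, coefficient = 2
x_6 = 2.4000, f(x_6) = 0.456251, coefficient = 2
x_7 = 2.5500, f(x_7) = 0.311011, coefficient = 2
x_8 = 2.7000, f(x_8) = 0.182654, coefficient = 2
x_9 = 2.8500, f(x_9) = 0.082644, coefficient = 2
x_10 = 3.0000, f(x_10) = 0.019915, coefficient = 1

I ≈ (0.150000/2) × 11.391256 = 0.854344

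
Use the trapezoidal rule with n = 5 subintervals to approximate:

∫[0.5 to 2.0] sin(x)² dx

f(x) = sin(x)²
a = 0.5, b = 2.0, n = 5
h = (b - a)/n = 0.300000

Trapezoidal rule: (h/2)[f(x₀) + 2f(x₁) + 2f(x₂) + ... + f(xₙ)]

x_0 = 0.5000, f(x_0) = 0.229849, coefficient = 1
x_1 = 0.8000, f(x_1) = 0.514600, coefficient = 2
x_2 = 1.1000, f(x_2) = 0.794251, coefficient = 2
x_3 = 1.4000, f(x_3) = 0.971111, coefficient = 2
x_4 = 1.7000, f(x_4) = 0.983399, coefficient = 2
x_5 = 2.0000, f(x_5) = 0.826822, coefficient = 1

I ≈ (0.300000/2) × 7.583392 = 1.137509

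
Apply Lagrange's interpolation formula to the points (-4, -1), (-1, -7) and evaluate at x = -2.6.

Lagrange interpolation formula:
P(x) = Σ yᵢ × Lᵢ(x)
where Lᵢ(x) = Π_{j≠i} (x - xⱼ)/(xᵢ - xⱼ)

L_0(-2.6) = (-2.6 - (-1))/(-4 - (-1)) = 0.533333
L_1(-2.6) = (-2.6 - (-4))/(-1 - (-4)) = 0.466667

P(-2.6) = (-1)×L_0(-2.6) + (-7)×L_1(-2.6)
P(-2.6) = -3.800000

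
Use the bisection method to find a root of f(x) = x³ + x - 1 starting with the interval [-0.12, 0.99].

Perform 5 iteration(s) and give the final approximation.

f(x) = x³ + x - 1
Initial interval: [-0.12, 0.99]

Iteration 1:
  c_1 = (-0.120000 + 0.990000)/2 = 0.435000
  f(c_1) = f(0.435000) = -0.482687
  f(a) × f(c) ≥ 0, new interval: [0.435000, 0.990000]
Iteration 2:
  c_2 = (0.435000 + 0.990000)/2 = 0.712500
  f(c_2) = f(0.712500) = 0.074205
  f(a) × f(c) < 0, new interval: [0.435000, 0.712500]
Iteration 3:
  c_3 = (0.435000 + 0.712500)/2 = 0.573750
  f(c_3) = f(0.573750) = -0.237378
  f(a) × f(c) ≥ 0, new interval: [0.573750, 0.712500]
Iteration 4:
  c_4 = (0.573750 + 0.712500)/2 = 0.643125
  f(c_4) = f(0.643125) = -0.090872
  f(a) × f(c) ≥ 0, new interval: [0.643125, 0.712500]
Iteration 5:
  c_5 = (0.643125 + 0.712500)/2 = 0.677812
  f(c_5) = f(0.677812) = -0.010780
  f(a) × f(c) ≥ 0, new interval: [0.677812, 0.712500]

After 5 iteration(s), the approximation is c_5 = 0.677812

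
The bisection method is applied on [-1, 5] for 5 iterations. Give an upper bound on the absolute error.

Bisection error bound: |error| ≤ (b-a)/2^n
|error| ≤ (5 - (-1))/2^5 = 6/2^5
|error| ≤ 0.1875000000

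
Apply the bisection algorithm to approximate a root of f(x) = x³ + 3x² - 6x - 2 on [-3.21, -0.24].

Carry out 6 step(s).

f(x) = x³ + 3x² - 6x - 2
Initial interval: [-3.21, -0.24]

Iteration 1:
  c_1 = (-3.210000 + (-0.240000))/2 = -1.725000
  f(c_1) = f(-1.725000) = 12.143922
  f(a) × f(c) ≥ 0, new interval: [-1.725000, -0.240000]
Iteration 2:
  c_2 = (-1.725000 + (-0.240000))/2 = -0.982500
  f(c_2) = f(-0.982500) = 5.842505
  f(a) × f(c) ≥ 0, new interval: [-0.982500, -0.240000]
Iteration 3:
  c_3 = (-0.982500 + (-0.240000))/2 = -0.611250
  f(c_3) = f(-0.611250) = 2.560000
  f(a) × f(c) ≥ 0, new interval: [-0.611250, -0.240000]
Iteration 4:
  c_4 = (-0.611250 + (-0.240000))/2 = -0.425625
  f(c_4) = f(-0.425625) = 1.020115
  f(a) × f(c) ≥ 0, new interval: [-0.425625, -0.240000]
Iteration 5:
  c_5 = (-0.425625 + (-0.240000))/2 = -0.332813
  f(c_5) = f(-0.332813) = 0.292304
  f(a) × f(c) ≥ 0, new interval: [-0.332813, -0.240000]
Iteration 6:
  c_6 = (-0.332813 + (-0.240000))/2 = -0.286406
  f(c_6) = f(-0.286406) = -0.058970
  f(a) × f(c) < 0, new interval: [-0.332813, -0.286406]

After 6 iteration(s), the approximation is c_6 = -0.286406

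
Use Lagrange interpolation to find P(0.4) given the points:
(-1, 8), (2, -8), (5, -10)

Lagrange interpolation formula:
P(x) = Σ yᵢ × Lᵢ(x)
where Lᵢ(x) = Π_{j≠i} (x - xⱼ)/(xᵢ - xⱼ)

L_0(0.4) = (0.4 - 2)/(-1 - 2) × (0.4 - 5)/(-1 - 5) = 0.408889
L_1(0.4) = (0.4 - (-1))/(2 - (-1)) × (0.4 - 5)/(2 - 5) = 0.715556
L_2(0.4) = (0.4 - (-1))/(5 - (-1)) × (0.4 - 2)/(5 - 2) = -0.124444

P(0.4) = 8×L_0(0.4) + (-8)×L_1(0.4) + (-10)×L_2(0.4)
P(0.4) = -1.208889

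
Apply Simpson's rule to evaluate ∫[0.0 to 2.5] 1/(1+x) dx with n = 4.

f(x) = 1/(1+x)
a = 0.0, b = 2.5, n = 4
h = (b - a)/n = 0.625000

Simpson's rule: (h/3)[f(x₀) + 4f(x₁) + 2f(x₂) + ... + f(xₙ)]

x_0 = 0.0000, f(x_0) = 1.000000, coefficient = 1
x_1 = 0.6250, f(x_1) = 0.615385, coefficient = 4
x_2 = 1.2500, f(x_2) = 0.444444, coefficient = 2
x_3 = 1.8750, f(x_3) = 0.347826, coefficient = 4
x_4 = 2.5000, f(x_4) = 0.285714, coefficient = 1

I ≈ (0.625000/3) × 6.027446 = 1.255718
Exact value: 1.252763
Error: 0.002955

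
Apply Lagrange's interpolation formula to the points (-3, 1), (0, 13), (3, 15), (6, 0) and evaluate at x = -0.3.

Lagrange interpolation formula:
P(x) = Σ yᵢ × Lᵢ(x)
where Lᵢ(x) = Π_{j≠i} (x - xⱼ)/(xᵢ - xⱼ)

L_0(-0.3) = (-0.3 - 0)/(-3 - 0) × (-0.3 - 3)/(-3 - 3) × (-0.3 - 6)/(-3 - 6) = 0.038500
L_1(-0.3) = (-0.3 - (-3))/(0 - (-3)) × (-0.3 - 3)/(0 - 3) × (-0.3 - 6)/(0 - 6) = 1.039500
L_2(-0.3) = (-0.3 - (-3))/(3 - (-3)) × (-0.3 - 0)/(3 - 0) × (-0.3 - 6)/(3 - 6) = -0.094500
L_3(-0.3) = (-0.3 - (-3))/(6 - (-3)) × (-0.3 - 0)/(6 - 0) × (-0.3 - 3)/(6 - 3) = 0.016500

P(-0.3) = 1×L_0(-0.3) + 13×L_1(-0.3) + 15×L_2(-0.3) + 0×L_3(-0.3)
P(-0.3) = 12.134500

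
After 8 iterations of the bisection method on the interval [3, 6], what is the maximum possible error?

Bisection error bound: |error| ≤ (b-a)/2^n
|error| ≤ (6 - 3)/2^8 = 3/2^8
|error| ≤ 0.0117187500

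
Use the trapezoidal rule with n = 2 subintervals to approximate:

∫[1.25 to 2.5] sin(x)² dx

f(x) = sin(x)²
a = 1.25, b = 2.5, n = 2
h = (b - a)/n = 0.625000

Trapezoidal rule: (h/2)[f(x₀) + 2f(x₁) + 2f(x₂) + ... + f(xₙ)]

x_0 = 1.2500, f(x_0) = 0.900572, coefficient = 1
x_1 = 1.8750, f(x_1) = 0.910280, coefficient = 2
x_2 = 2.5000, f(x_2) = 0.358169, coefficient = 1

I ≈ (0.625000/2) × 3.079300 = 0.962281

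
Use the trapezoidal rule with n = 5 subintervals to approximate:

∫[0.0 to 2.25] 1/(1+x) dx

f(x) = 1/(1+x)
a = 0.0, b = 2.25, n = 5
h = (b - a)/n = 0.450000

Trapezoidal rule: (h/2)[f(x₀) + 2f(x₁) + 2f(x₂) + ... + f(xₙ)]

x_0 = 0.0000, f(x_0) = 1.000000, coefficient = 1
x_1 = 0.4500, f(x_1) = 0.689655, coefficient = 2
x_2 = 0.9000, f(x_2) = 0.526316, coefficient = 2
x_3 = 1.3500, f(x_3) = 0.425532, coefficient = 2
x_4 = 1.8000, f(x_4) = 0.357143, coefficient = 2
x_5 = 2.2500, f(x_5) = 0.307692, coefficient = 1

I ≈ (0.450000/2) × 5.304984 = 1.193621
Exact value: 1.178655
Error: 0.014966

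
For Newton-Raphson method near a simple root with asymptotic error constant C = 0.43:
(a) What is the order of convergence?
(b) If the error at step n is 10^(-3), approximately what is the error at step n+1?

(a) Newton-Raphson has quadratic (order 2) convergence near simple roots.
    This means |e_{n+1}| ≈ C|e_n|².

(b) With |e_n| = 10^(-3) and C = 0.43:
    |e_{n+1}| ≈ 0.43 × (10^(-3))² = 0.43 × 10^(-6)

(a) 2 (quadratic); (b) |e_{n+1}| ≈ 4.300e-07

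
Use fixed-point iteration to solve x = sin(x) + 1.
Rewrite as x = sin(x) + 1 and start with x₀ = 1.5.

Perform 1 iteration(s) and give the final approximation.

Equation: x = sin(x) + 1
Fixed-point form: x = sin(x) + 1
x₀ = 1.5

x_1 = g(1.500000) = 1.997495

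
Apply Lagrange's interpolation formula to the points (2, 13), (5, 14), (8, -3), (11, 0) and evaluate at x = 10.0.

Lagrange interpolation formula:
P(x) = Σ yᵢ × Lᵢ(x)
where Lᵢ(x) = Π_{j≠i} (x - xⱼ)/(xᵢ - xⱼ)

L_0(10.0) = (10.0 - 5)/(2 - 5) × (10.0 - 8)/(2 - 8) × (10.0 - 11)/(2 - 11) = 0.061728
L_1(10.0) = (10.0 - 2)/(5 - 2) × (10.0 - 8)/(5 - 8) × (10.0 - 11)/(5 - 11) = -0.296296
L_2(10.0) = (10.0 - 2)/(8 - 2) × (10.0 - 5)/(8 - 5) × (10.0 - 11)/(8 - 11) = 0.740741
L_3(10.0) = (10.0 - 2)/(11 - 2) × (10.0 - 5)/(11 - 5) × (10.0 - 8)/(11 - 8) = 0.493827

P(10.0) = 13×L_0(10.0) + 14×L_1(10.0) + (-3)×L_2(10.0) + 0×L_3(10.0)
P(10.0) = -5.567901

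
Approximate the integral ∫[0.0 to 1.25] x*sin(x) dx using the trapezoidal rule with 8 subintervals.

f(x) = x*sin(x)
a = 0.0, b = 1.25, n = 8
h = (b - a)/n = 0.156250

Trapezoidal rule: (h/2)[f(x₀) + 2f(x₁) + 2f(x₂) + ... + f(xₙ)]

x_0 = 0.0000, f(x_0) = 0.000000, coefficient = 1
x_1 = 0.1562, f(x_1) = 0.024315, coefficient = 2
x_2 = 0.3125, f(x_2) = 0.096075, coefficient = 2
x_3 = 0.4688, f(x_3) = 0.211768, coefficient = 2
x_4 = 0.6250, f(x_4) = 0.365686, coefficient = 2
x_5 = 0.7812, f(x_5) = 0.550131, coefficient = 2
x_6 = 0.9375, f(x_6) = 0.755701, coefficient = 2
x_7 = 1.0938, f(x_7) = 0.971638, coefficient = 2
x_8 = 1.2500, f(x_8) = 1.186231, coefficient = 1

I ≈ (0.156250/2) × 7.136857 = 0.557567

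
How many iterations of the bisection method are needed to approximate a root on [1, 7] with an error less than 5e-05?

We need (b-a)/2^n ≤ 5e-05
(7 - 1)/2^n ≤ 5e-05
6/2^n ≤ 5e-05
2^n ≥ 120000
n ≥ log₂(120000) = 16.87
n ≥ 17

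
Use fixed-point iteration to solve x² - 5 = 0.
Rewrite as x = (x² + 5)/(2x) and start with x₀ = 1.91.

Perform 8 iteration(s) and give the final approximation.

Equation: x² - 5 = 0
Fixed-point form: x = (x² + 5)/(2x)
x₀ = 1.91

x_1 = g(1.910000) = 2.263901
x_2 = g(2.263901) = 2.236239
x_3 = g(2.236239) = 2.236068
x_4 = g(2.236068) = 2.236068
x_5 = g(2.236068) = 2.236068
x_6 = g(2.236068) = 2.236068
x_7 = g(2.236068) = 2.236068
x_8 = g(2.236068) = 2.236068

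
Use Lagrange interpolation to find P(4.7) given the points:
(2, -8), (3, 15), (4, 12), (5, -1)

Lagrange interpolation formula:
P(x) = Σ yᵢ × Lᵢ(x)
where Lᵢ(x) = Π_{j≠i} (x - xⱼ)/(xᵢ - xⱼ)

L_0(4.7) = (4.7 - 3)/(2 - 3) × (4.7 - 4)/(2 - 4) × (4.7 - 5)/(2 - 5) = 0.059500
L_1(4.7) = (4.7 - 2)/(3 - 2) × (4.7 - 4)/(3 - 4) × (4.7 - 5)/(3 - 5) = -0.283500
L_2(4.7) = (4.7 - 2)/(4 - 2) × (4.7 - 3)/(4 - 3) × (4.7 - 5)/(4 - 5) = 0.688500
L_3(4.7) = (4.7 - 2)/(5 - 2) × (4.7 - 3)/(5 - 3) × (4.7 - 4)/(5 - 4) = 0.535500

P(4.7) = (-8)×L_0(4.7) + 15×L_1(4.7) + 12×L_2(4.7) + (-1)×L_3(4.7)
P(4.7) = 2.998000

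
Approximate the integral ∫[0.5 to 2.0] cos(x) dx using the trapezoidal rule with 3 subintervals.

f(x) = cos(x)
a = 0.5, b = 2.0, n = 3
h = (b - a)/n = 0.500000

Trapezoidal rule: (h/2)[f(x₀) + 2f(x₁) + 2f(x₂) + ... + f(xₙ)]

x_0 = 0.5000, f(x_0) = 0.877583, coefficient = 1
x_1 = 1.0000, f(x_1) = 0.540302, coefficient = 2
x_2 = 1.5000, f(x_2) = 0.070737, coefficient = 2
x_3 = 2.0000, f(x_3) = -0.416147, coefficient = 1

I ≈ (0.500000/2) × 1.683515 = 0.420879
Exact value: 0.429872
Error: 0.008993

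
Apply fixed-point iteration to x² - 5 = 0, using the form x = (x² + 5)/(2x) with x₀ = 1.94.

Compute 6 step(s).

Equation: x² - 5 = 0
Fixed-point form: x = (x² + 5)/(2x)
x₀ = 1.94

x_1 = g(1.940000) = 2.258660
x_2 = g(2.258660) = 2.236181
x_3 = g(2.236181) = 2.236068
x_4 = g(2.236068) = 2.236068
x_5 = g(2.236068) = 2.236068
x_6 = g(2.236068) = 2.236068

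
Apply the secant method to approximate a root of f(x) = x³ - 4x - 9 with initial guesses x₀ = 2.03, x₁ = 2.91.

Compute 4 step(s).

f(x) = x³ - 4x - 9
x₀ = 2.03, x₁ = 2.91

Secant formula: x_{n+1} = x_n - f(x_n)(x_n - x_{n-1})/(f(x_n) - f(x_{n-1}))

Iteration 1:
  f(2.030000) = -8.754573
  f(2.910000) = 4.002171
  x_2 = 2.910000 - 4.002171×(2.910000 - 2.030000)/(4.002171 - (-8.754573))
       = 2.633918
Iteration 2:
  f(2.910000) = 4.002171
  f(2.633918) = -1.262807
  x_3 = 2.633918 - (-1.262807)×(2.633918 - 2.910000)/(-1.262807 - 4.002171)
       = 2.700136
Iteration 3:
  f(2.633918) = -1.262807
  f(2.700136) = -0.114566
  x_4 = 2.700136 - (-0.114566)×(2.700136 - 2.633918)/(-0.114566 - (-1.262807))
       = 2.706743
Iteration 4:
  f(2.700136) = -0.114566
  f(2.706743) = 0.003869
  x_5 = 2.706743 - 0.003869×(2.706743 - 2.700136)/(0.003869 - (-0.114566))
       = 2.706527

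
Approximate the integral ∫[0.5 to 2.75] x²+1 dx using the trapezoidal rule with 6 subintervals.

f(x) = x²+1
a = 0.5, b = 2.75, n = 6
h = (b - a)/n = 0.375000

Trapezoidal rule: (h/2)[f(x₀) + 2f(x₁) + 2f(x₂) + ... + f(xₙ)]

x_0 = 0.5000, f(x_0) = 1.250000, coefficient = 1
x_1 = 0.8750, f(x_1) = 1.765625, coefficient = 2
x_2 = 1.2500, f(x_2) = 2.562500, coefficient = 2
x_3 = 1.6250, f(x_3) = 3.640625, coefficient = 2
x_4 = 2.0000, f(x_4) = 5.000000, coefficient = 2
x_5 = 2.3750, f(x_5) = 6.640625, coefficient = 2
x_6 = 2.7500, f(x_6) = 8.562500, coefficient = 1

I ≈ (0.375000/2) × 49.031250 = 9.193359
Exact value: 9.140625
Error: 0.052734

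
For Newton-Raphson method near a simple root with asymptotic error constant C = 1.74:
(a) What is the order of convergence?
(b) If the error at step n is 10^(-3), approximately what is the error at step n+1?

(a) Newton-Raphson has quadratic (order 2) convergence near simple roots.
    This means |e_{n+1}| ≈ C|e_n|².

(b) With |e_n| = 10^(-3) and C = 1.74:
    |e_{n+1}| ≈ 1.74 × (10^(-3))² = 1.74 × 10^(-6)

(a) 2 (quadratic); (b) |e_{n+1}| ≈ 1.740e-06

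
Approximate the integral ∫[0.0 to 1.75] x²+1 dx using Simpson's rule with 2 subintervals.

f(x) = x²+1
a = 0.0, b = 1.75, n = 2
h = (b - a)/n = 0.875000

Simpson's rule: (h/3)[f(x₀) + 4f(x₁) + 2f(x₂) + ... + f(xₙ)]

x_0 = 0.0000, f(x_0) = 1.000000, coefficient = 1
x_1 = 0.8750, f(x_1) = 1.765625, coefficient = 4
x_2 = 1.7500, f(x_2) = 4.062500, coefficient = 1

I ≈ (0.875000/3) × 12.125000 = 3.536458
Exact value: 3.536458
Error: 0.000000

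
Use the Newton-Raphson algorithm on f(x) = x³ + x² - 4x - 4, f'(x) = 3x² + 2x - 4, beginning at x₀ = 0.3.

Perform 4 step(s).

f(x) = x³ + x² - 4x - 4
f'(x) = 3x² + 2x - 4
x₀ = 0.3

Newton-Raphson formula: x_{n+1} = x_n - f(x_n)/f'(x_n)

Iteration 1:
  f(0.300000) = -5.083000
  f'(0.300000) = -3.130000
  x_1 = 0.300000 - (-5.083000)/(-3.130000) = -1.323962
Iteration 2:
  f(-1.323962) = 0.727983
  f'(-1.323962) = -1.389300
  x_2 = -1.323962 - 0.727983/(-1.389300) = -0.799969
Iteration 3:
  f(-0.799969) = -0.672113
  f'(-0.799969) = -3.680086
  x_3 = -0.799969 - (-0.672113)/(-3.680086) = -0.982604
Iteration 4:
  f(-0.982604) = -0.052787
  f'(-0.982604) = -3.068674
  x_4 = -0.982604 - (-0.052787)/(-3.068674) = -0.999806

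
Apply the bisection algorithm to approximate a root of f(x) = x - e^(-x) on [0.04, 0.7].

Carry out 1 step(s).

f(x) = x - e^(-x)
Initial interval: [0.04, 0.7]

Iteration 1:
  c_1 = (0.040000 + 0.700000)/2 = 0.370000
  f(c_1) = f(0.370000) = -0.320734
  f(a) × f(c) ≥ 0, new interval: [0.370000, 0.700000]

After 1 iteration(s), the approximation is c_1 = 0.370000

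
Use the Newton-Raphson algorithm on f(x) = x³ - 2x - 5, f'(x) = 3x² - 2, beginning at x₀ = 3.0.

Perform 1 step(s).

f(x) = x³ - 2x - 5
f'(x) = 3x² - 2
x₀ = 3.0

Newton-Raphson formula: x_{n+1} = x_n - f(x_n)/f'(x_n)

Iteration 1:
  f(3.000000) = 16.000000
  f'(3.000000) = 25.000000
  x_1 = 3.000000 - 16.000000/25.000000 = 2.360000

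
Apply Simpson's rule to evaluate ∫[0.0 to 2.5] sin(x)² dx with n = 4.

f(x) = sin(x)²
a = 0.0, b = 2.5, n = 4
h = (b - a)/n = 0.625000

Simpson's rule: (h/3)[f(x₀) + 4f(x₁) + 2f(x₂) + ... + f(xₙ)]

x_0 = 0.0000, f(x_0) = 0.000000, coefficient = 1
x_1 = 0.6250, f(x_1) = 0.342339, coefficient = 4
x_2 = 1.2500, f(x_2) = 0.900572, coefficient = 2
x_3 = 1.8750, f(x_3) = 0.910280, coefficient = 4
x_4 = 2.5000, f(x_4) = 0.358169, coefficient = 1

I ≈ (0.625000/3) × 7.169787 = 1.493706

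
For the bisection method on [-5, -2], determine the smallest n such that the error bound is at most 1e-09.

We need (b-a)/2^n ≤ 1e-09
(-2 - (-5))/2^n ≤ 1e-09
3/2^n ≤ 1e-09
2^n ≥ 3000000000
n ≥ log₂(3000000000) = 31.48
n ≥ 32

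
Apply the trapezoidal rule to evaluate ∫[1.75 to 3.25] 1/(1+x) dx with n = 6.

f(x) = 1/(1+x)
a = 1.75, b = 3.25, n = 6
h = (b - a)/n = 0.250000

Trapezoidal rule: (h/2)[f(x₀) + 2f(x₁) + 2f(x₂) + ... + f(xₙ)]

x_0 = 1.7500, f(x_0) = 0.363636, coefficient = 1
x_1 = 2.0000, f(x_1) = 0.333333, coefficient = 2
x_2 = 2.2500, f(x_2) = 0.307692, coefficient = 2
x_3 = 2.5000, f(x_3) = 0.285714, coefficient = 2
x_4 = 2.7500, f(x_4) = 0.266667, coefficient = 2
x_5 = 3.0000, f(x_5) = 0.250000, coefficient = 2
x_6 = 3.2500, f(x_6) = 0.235294, coefficient = 1

I ≈ (0.250000/2) × 3.485744 = 0.435718
Exact value: 0.435318
Error: 0.000400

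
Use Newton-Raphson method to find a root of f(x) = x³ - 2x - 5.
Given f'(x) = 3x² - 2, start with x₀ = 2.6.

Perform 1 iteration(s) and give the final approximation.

f(x) = x³ - 2x - 5
f'(x) = 3x² - 2
x₀ = 2.6

Newton-Raphson formula: x_{n+1} = x_n - f(x_n)/f'(x_n)

Iteration 1:
  f(2.600000) = 7.376000
  f'(2.600000) = 18.280000
  x_1 = 2.600000 - 7.376000/18.280000 = 2.196499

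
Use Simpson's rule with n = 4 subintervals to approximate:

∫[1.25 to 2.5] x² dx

f(x) = x²
a = 1.25, b = 2.5, n = 4
h = (b - a)/n = 0.312500

Simpson's rule: (h/3)[f(x₀) + 4f(x₁) + 2f(x₂) + ... + f(xₙ)]

x_0 = 1.2500, f(x_0) = 1.562500, coefficient = 1
x_1 = 1.5625, f(x_1) = 2.441406, coefficient = 4
x_2 = 1.8750, f(x_2) = 3.515625, coefficient = 2
x_3 = 2.1875, f(x_3) = 4.785156, coefficient = 4
x_4 = 2.5000, f(x_4) = 6.250000, coefficient = 1

I ≈ (0.312500/3) × 43.750000 = 4.557292
Exact value: 4.557292
Error: 0.000000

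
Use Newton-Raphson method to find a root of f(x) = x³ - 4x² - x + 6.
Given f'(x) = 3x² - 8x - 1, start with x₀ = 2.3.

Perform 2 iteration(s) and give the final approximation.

f(x) = x³ - 4x² - x + 6
f'(x) = 3x² - 8x - 1
x₀ = 2.3

Newton-Raphson formula: x_{n+1} = x_n - f(x_n)/f'(x_n)

Iteration 1:
  f(2.300000) = -5.293000
  f'(2.300000) = -3.530000
  x_1 = 2.300000 - (-5.293000)/(-3.530000) = 0.800567
Iteration 2:
  f(0.800567) = 3.148895
  f'(0.800567) = -5.481812
  x_2 = 0.800567 - 3.148895/(-5.481812) = 1.374992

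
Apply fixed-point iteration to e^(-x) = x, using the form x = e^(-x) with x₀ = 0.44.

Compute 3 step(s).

Equation: e^(-x) = x
Fixed-point form: x = e^(-x)
x₀ = 0.44

x_1 = g(0.440000) = 0.644036
x_2 = g(0.644036) = 0.525168
x_3 = g(0.525168) = 0.591456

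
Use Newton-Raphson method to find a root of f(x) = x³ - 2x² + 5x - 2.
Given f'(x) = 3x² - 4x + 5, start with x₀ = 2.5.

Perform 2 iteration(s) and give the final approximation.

f(x) = x³ - 2x² + 5x - 2
f'(x) = 3x² - 4x + 5
x₀ = 2.5

Newton-Raphson formula: x_{n+1} = x_n - f(x_n)/f'(x_n)

Iteration 1:
  f(2.500000) = 13.625000
  f'(2.500000) = 13.750000
  x_1 = 2.500000 - 13.625000/13.750000 = 1.509091
Iteration 2:
  f(1.509091) = 4.427480
  f'(1.509091) = 5.795702
  x_2 = 1.509091 - 4.427480/5.795702 = 0.745166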